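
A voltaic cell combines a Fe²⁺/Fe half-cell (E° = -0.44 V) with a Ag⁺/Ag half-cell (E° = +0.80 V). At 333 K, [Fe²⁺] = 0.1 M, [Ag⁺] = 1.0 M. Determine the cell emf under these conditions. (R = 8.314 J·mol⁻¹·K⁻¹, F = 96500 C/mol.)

1.27 V

The Ag⁺/Ag couple has the higher reduction potential and acts as the cathode, so E°_cell = +0.80 − (-0.44) = 1.24 V.
Balancing electrons gives n = 2; the reaction quotient is Q = [Fe²⁺]/[Ag⁺]^2 = 0.100.
E = E° − (RT/nF) ln Q = 1.24 − (8.314×333)/(2×96500) × (-2.303) = 1.240 + 0.033 = 1.273 V.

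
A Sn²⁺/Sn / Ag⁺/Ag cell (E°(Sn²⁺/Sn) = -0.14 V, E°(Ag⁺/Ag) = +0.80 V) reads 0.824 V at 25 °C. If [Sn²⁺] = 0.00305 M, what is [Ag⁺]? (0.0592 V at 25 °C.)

6.1 × 10^-4 M

From the Nernst equation, log Q = n(E° − E)/0.0592 = 2(0.94 − 0.824)/0.0592 = 3.919, so Q = 8300.
With Q = [Sn²⁺]/[Ag⁺]^2 and the known concentrations, [Ag⁺]^2 in the denominator gives [Ag⁺] = 6.1 × 10^-4 M.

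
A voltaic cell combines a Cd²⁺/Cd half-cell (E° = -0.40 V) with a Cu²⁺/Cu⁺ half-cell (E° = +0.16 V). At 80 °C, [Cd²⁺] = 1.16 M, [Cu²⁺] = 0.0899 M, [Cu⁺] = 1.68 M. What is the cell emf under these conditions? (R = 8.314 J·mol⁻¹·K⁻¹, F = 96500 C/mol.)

0.469 V

The Cu²⁺/Cu⁺ couple has the higher reduction potential and acts as the cathode, so E°_cell = +0.16 − (-0.40) = 0.56 V.
Balancing electrons gives n = 2; the reaction quotient is Q = [Cd²⁺]·[Cu⁺]^2/[Cu²⁺]^2 = 405.
E = E° − (RT/nF) ln Q = 0.56 − (8.314×353)/(2×96500) × (6.004) = 0.560 − 0.091 = 0.469 V.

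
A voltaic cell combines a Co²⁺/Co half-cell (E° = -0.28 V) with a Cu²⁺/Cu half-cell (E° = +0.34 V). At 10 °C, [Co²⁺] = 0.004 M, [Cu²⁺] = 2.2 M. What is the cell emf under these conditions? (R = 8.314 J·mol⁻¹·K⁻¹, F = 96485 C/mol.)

0.697 V

The Cu²⁺/Cu couple has the higher reduction potential and acts as the cathode, so E°_cell = +0.34 − (-0.28) = 0.62 V.
Balancing electrons gives n = 2; the reaction quotient is Q = [Co²⁺]/[Cu²⁺] = 0.00182.
E = E° − (RT/nF) ln Q = 0.62 − (8.314×283)/(2×96485) × (-6.310) = 0.620 + 0.077 = 0.697 V.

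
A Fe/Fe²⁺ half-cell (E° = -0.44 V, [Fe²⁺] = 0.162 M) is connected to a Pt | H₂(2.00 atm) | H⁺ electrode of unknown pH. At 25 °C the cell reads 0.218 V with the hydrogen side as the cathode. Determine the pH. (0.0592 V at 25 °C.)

E°_cell = 0.44 V and n = 2.
log Q = n(E° − E)/0.0592 = 2×(0.44 − 0.218)/0.0592 = 7.500.
With Q = [Fe²⁺]·P(H₂) / [H⁺]^2, solving for [H⁺] gives log[H⁺] = -3.995, so pH = 3.99.

pH = 3.99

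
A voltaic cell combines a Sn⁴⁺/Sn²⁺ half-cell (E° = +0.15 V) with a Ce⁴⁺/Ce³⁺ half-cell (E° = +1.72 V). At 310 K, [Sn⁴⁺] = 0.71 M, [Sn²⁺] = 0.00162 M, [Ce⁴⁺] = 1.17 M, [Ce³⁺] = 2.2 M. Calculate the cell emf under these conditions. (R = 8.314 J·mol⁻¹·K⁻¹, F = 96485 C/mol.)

1.47 V

The Ce⁴⁺/Ce³⁺ couple has the higher reduction potential and acts as the cathode, so E°_cell = +1.72 − (+0.15) = 1.57 V.
Balancing electrons gives n = 2; the reaction quotient is Q = [Sn⁴⁺]·[Ce³⁺]^2/([Sn²⁺]·[Ce⁴⁺]^2) = 1550.
E = E° − (RT/nF) ln Q = 1.57 − (8.314×310)/(2×96485) × (7.346) = 1.570 − 0.098 = 1.472 V.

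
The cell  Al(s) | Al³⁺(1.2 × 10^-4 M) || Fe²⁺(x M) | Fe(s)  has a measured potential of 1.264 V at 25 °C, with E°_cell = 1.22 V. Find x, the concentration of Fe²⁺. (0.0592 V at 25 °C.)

From the Nernst equation, log Q = n(E° − E)/0.0592 = 6(1.22 − 1.264)/0.0592 = -4.459, so Q = 3.47 × 10^-5.
With Q = [Al³⁺]^2/[Fe²⁺]^3 and the known concentrations, [Fe²⁺]^3 in the denominator gives [Fe²⁺] = 0.075 M.

0.075 M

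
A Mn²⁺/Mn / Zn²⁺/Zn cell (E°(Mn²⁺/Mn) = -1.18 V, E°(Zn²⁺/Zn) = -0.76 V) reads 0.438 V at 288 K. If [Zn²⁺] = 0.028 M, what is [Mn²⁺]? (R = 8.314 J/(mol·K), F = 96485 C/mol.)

From the Nernst equation, ln Q = nF(E° − E)/RT = 2×96485×(0.42 − 0.438)/(8.314×288) = -1.451, so Q = 0.234.
With Q = [Mn²⁺]/[Zn²⁺] and the known concentrations, [Mn²⁺] in the numerator gives [Mn²⁺] = 0.0066 M.

0.0066 M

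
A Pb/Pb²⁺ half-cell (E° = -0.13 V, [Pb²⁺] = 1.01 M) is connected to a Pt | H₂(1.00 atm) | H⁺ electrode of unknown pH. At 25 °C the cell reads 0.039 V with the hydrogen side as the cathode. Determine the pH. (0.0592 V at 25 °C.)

E°_cell = 0.13 V and n = 2.
log Q = n(E° − E)/0.0592 = 2×(0.13 − 0.039)/0.0592 = 3.074.
With Q = [Pb²⁺]·P(H₂) / [H⁺]^2, solving for [H⁺] gives log[H⁺] = -1.535, so pH = 1.54.

pH = 1.54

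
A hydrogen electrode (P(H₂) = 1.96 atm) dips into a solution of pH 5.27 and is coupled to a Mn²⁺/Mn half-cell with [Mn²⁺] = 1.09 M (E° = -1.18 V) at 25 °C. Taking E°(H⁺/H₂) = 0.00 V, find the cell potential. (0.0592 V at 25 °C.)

The hydrogen couple is the cathode, so E°_cell = 1.18 V; n = 2.
[H⁺] = 10^(−5.27) = 5.4 × 10^-6 M, and Q = [Mn²⁺]·P(H₂) / [H⁺]^2 = 7.41 × 10^10.
E = E° − (0.0592/2) log Q = 1.18 − (0.0592/2)(10.870) = 0.858 V.

0.86 V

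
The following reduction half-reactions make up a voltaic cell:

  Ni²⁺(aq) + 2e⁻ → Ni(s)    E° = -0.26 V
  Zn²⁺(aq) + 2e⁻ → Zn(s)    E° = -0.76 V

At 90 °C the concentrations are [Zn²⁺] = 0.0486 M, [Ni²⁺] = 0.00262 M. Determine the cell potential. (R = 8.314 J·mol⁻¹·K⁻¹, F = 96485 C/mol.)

0.454 V

The Ni²⁺/Ni couple has the higher reduction potential and acts as the cathode, so E°_cell = -0.26 − (-0.76) = 0.50 V.
Balancing electrons gives n = 2; the reaction quotient is Q = [Zn²⁺]/[Ni²⁺] = 18.5.
E = E° − (RT/nF) ln Q = 0.50 − (8.314×363)/(2×96485) × (2.920) = 0.500 − 0.046 = 0.454 V.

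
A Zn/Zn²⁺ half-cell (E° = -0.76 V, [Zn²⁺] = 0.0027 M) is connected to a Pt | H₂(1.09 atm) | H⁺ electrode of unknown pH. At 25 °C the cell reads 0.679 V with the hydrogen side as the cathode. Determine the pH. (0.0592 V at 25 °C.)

pH = 2.63

E°_cell = 0.76 V and n = 2.
log Q = n(E° − E)/0.0592 = 2×(0.76 − 0.679)/0.0592 = 2.736.
With Q = [Zn²⁺]·P(H₂) / [H⁺]^2, solving for [H⁺] gives log[H⁺] = -2.634, so pH = 2.63.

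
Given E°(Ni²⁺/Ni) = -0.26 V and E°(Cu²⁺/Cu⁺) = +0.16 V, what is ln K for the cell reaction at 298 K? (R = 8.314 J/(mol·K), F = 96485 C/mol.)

E°_cell = +0.16 − (-0.26) = 0.42 V, with n = 2 electrons transferred.
At equilibrium E = 0, so the Nernst equation gives ln K = nFE°/RT = (2)(96485)(0.42)/((8.314)(298)) = 32.71.

ln K = 32.7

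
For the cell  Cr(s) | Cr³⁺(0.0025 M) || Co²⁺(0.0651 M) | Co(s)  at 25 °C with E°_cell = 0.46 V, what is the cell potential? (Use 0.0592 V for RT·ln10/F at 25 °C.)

0.476 V

Balancing electrons gives n = 6; the reaction quotient is Q = [Cr³⁺]^2/[Co²⁺]^3 = 0.0227.
At 25 °C, E = E° − (0.0592/n) log Q = 0.46 − (0.0592/6)(-1.645) = 0.460 + 0.016 = 0.476 V.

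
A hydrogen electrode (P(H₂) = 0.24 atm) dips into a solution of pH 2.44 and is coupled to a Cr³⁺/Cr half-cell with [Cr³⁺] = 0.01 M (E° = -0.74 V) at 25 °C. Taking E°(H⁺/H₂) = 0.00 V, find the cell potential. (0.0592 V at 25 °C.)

0.65 V

The hydrogen couple is the cathode, so E°_cell = 0.74 V; n = 6.
[H⁺] = 10^(−2.44) = 0.0036 M, and Q = [Cr³⁺]^2·P(H₂)^3 / [H⁺]^6 = 6.03 × 10^8.
E = E° − (0.0592/6) log Q = 0.74 − (0.0592/6)(8.781) = 0.653 V.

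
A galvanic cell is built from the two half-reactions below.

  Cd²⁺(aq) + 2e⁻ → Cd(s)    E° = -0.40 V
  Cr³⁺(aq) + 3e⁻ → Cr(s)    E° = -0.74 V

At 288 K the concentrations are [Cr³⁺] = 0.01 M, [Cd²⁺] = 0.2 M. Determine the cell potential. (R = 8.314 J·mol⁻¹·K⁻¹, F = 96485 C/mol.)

0.358 V

The Cd²⁺/Cd couple has the higher reduction potential and acts as the cathode, so E°_cell = -0.40 − (-0.74) = 0.34 V.
Balancing electrons gives n = 6; the reaction quotient is Q = [Cr³⁺]^2/[Cd²⁺]^3 = 0.0125.
E = E° − (RT/nF) ln Q = 0.34 − (8.314×288)/(6×96485) × (-4.382) = 0.340 + 0.018 = 0.358 V.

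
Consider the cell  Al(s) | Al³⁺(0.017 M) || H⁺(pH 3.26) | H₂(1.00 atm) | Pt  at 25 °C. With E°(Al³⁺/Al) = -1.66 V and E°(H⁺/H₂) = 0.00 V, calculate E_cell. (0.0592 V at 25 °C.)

1.50 V

The hydrogen couple is the cathode, so E°_cell = 1.66 V; n = 6.
[H⁺] = 10^(−3.26) = 5.5 × 10^-4 M, and Q = [Al³⁺]^2·P(H₂)^3 / [H⁺]^6 = 1.05 × 10^16.
E = E° − (0.0592/6) log Q = 1.66 − (0.0592/6)(16.021) = 1.502 V.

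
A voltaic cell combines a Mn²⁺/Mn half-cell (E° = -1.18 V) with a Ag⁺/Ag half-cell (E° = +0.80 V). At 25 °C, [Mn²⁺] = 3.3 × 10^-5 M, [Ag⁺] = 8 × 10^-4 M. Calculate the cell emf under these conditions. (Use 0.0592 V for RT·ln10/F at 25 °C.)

The Ag⁺/Ag couple has the higher reduction potential and acts as the cathode, so E°_cell = +0.80 − (-1.18) = 1.98 V.
Balancing electrons gives n = 2; the reaction quotient is Q = [Mn²⁺]/[Ag⁺]^2 = 51.6.
At 25 °C, E = E° − (0.0592/n) log Q = 1.98 − (0.0592/2)(1.712) = 1.980 − 0.051 = 1.929 V.

1.93 V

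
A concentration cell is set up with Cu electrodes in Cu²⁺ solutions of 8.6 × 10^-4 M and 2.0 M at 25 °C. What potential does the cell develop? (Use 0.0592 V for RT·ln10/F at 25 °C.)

Both half-cells are Cu²⁺/Cu, so E°_cell = 0. The concentrated side is the cathode; the cell reaction moves Cu²⁺ from high to low concentration with n = 2.
Q = [Cu²⁺]_dilute/[Cu²⁺]_conc = 8.6 × 10^-4/2.0 = 4.3 × 10^-4.
E = 0 − (0.0592/2) log Q = −(0.0592/2)(-3.367) = 0.0997 V.

0.100 V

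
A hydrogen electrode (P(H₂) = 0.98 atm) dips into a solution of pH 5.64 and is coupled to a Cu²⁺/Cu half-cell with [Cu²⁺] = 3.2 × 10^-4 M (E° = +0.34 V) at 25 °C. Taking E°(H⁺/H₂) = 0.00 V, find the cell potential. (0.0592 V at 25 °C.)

0.57 V

The Cu²⁺/Cu couple is the cathode, so E°_cell = 0.34 V; n = 2.
[H⁺] = 10^(−5.64) = 2.3 × 10^-6 M, and Q = [H⁺]^2 / ([Cu²⁺]·P(H₂)) = 1.67 × 10^-8.
E = E° − (0.0592/2) log Q = 0.34 − (0.0592/2)(-7.776) = 0.570 V.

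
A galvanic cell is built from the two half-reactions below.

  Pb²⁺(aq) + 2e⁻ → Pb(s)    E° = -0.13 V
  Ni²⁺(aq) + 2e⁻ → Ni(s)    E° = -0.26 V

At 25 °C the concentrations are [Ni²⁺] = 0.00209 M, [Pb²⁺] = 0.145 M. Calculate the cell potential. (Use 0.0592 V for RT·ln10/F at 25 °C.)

The Pb²⁺/Pb couple has the higher reduction potential and acts as the cathode, so E°_cell = -0.13 − (-0.26) = 0.13 V.
Balancing electrons gives n = 2; the reaction quotient is Q = [Ni²⁺]/[Pb²⁺] = 0.0144.
At 25 °C, E = E° − (0.0592/n) log Q = 0.13 − (0.0592/2)(-1.841) = 0.130 + 0.054 = 0.184 V.

0.184 V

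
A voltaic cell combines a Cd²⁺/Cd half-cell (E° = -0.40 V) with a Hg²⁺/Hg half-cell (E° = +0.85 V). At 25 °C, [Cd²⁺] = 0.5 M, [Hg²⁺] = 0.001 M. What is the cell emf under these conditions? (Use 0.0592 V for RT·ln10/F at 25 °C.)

The Hg²⁺/Hg couple has the higher reduction potential and acts as the cathode, so E°_cell = +0.85 − (-0.40) = 1.25 V.
Balancing electrons gives n = 2; the reaction quotient is Q = [Cd²⁺]/[Hg²⁺] = 500.
At 25 °C, E = E° − (0.0592/n) log Q = 1.25 − (0.0592/2)(2.699) = 1.250 − 0.080 = 1.170 V.

1.17 V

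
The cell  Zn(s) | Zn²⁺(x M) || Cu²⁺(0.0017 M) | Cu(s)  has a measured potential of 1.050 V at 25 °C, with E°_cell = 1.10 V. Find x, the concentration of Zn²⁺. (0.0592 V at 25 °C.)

From the Nernst equation, log Q = n(E° − E)/0.0592 = 2(1.10 − 1.050)/0.0592 = 1.689, so Q = 48.9.
With Q = [Zn²⁺]/[Cu²⁺] and the known concentrations, [Zn²⁺] in the numerator gives [Zn²⁺] = 0.083 M.

0.083 M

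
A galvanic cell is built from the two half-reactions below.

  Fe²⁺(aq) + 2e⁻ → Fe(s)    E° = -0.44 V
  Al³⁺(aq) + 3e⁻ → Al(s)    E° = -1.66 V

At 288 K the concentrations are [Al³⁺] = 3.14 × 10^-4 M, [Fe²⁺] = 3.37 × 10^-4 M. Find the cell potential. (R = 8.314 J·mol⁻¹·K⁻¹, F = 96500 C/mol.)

The Fe²⁺/Fe couple has the higher reduction potential and acts as the cathode, so E°_cell = -0.44 − (-1.66) = 1.22 V.
Balancing electrons gives n = 6; the reaction quotient is Q = [Al³⁺]^2/[Fe²⁺]^3 = 2580.
E = E° − (RT/nF) ln Q = 1.22 − (8.314×288)/(6×96500) × (7.854) = 1.220 − 0.032 = 1.188 V.

1.19 V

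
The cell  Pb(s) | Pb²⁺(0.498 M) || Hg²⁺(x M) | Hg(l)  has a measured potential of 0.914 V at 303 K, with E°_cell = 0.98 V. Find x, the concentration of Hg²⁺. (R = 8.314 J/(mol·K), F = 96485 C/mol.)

0.0032 M

From the Nernst equation, ln Q = nF(E° − E)/RT = 2×96485×(0.98 − 0.914)/(8.314×303) = 5.056, so Q = 157.
With Q = [Pb²⁺]/[Hg²⁺] and the known concentrations, [Hg²⁺] in the denominator gives [Hg²⁺] = 0.0032 M.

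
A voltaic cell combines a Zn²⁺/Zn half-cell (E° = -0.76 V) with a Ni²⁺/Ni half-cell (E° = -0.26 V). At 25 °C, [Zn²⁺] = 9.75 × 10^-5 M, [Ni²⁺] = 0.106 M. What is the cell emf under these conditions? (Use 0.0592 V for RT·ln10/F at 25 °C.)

0.590 V

The Ni²⁺/Ni couple has the higher reduction potential and acts as the cathode, so E°_cell = -0.26 − (-0.76) = 0.50 V.
Balancing electrons gives n = 2; the reaction quotient is Q = [Zn²⁺]/[Ni²⁺] = 9.2 × 10^-4.
At 25 °C, E = E° − (0.0592/n) log Q = 0.50 − (0.0592/2)(-3.036) = 0.500 + 0.090 = 0.590 V.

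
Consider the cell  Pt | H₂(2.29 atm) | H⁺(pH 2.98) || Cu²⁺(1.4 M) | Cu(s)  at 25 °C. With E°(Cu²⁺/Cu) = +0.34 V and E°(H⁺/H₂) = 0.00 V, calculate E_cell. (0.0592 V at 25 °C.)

The Cu²⁺/Cu couple is the cathode, so E°_cell = 0.34 V; n = 2.
[H⁺] = 10^(−2.98) = 0.0010 M, and Q = [H⁺]^2 / ([Cu²⁺]·P(H₂)) = 3.42 × 10^-7.
E = E° − (0.0592/2) log Q = 0.34 − (0.0592/2)(-6.466) = 0.531 V.

0.53 V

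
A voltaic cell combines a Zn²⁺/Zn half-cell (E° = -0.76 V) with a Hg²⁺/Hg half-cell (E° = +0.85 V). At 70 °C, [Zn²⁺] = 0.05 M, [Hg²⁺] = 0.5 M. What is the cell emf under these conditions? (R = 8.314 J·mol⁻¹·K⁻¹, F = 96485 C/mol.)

The Hg²⁺/Hg couple has the higher reduction potential and acts as the cathode, so E°_cell = +0.85 − (-0.76) = 1.61 V.
Balancing electrons gives n = 2; the reaction quotient is Q = [Zn²⁺]/[Hg²⁺] = 0.100.
E = E° − (RT/nF) ln Q = 1.61 − (8.314×343)/(2×96485) × (-2.303) = 1.610 + 0.034 = 1.644 V.

1.64 V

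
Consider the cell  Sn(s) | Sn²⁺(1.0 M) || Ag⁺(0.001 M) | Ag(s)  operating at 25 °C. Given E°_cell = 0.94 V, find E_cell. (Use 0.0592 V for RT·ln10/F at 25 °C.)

0.762 V

Balancing electrons gives n = 2; the reaction quotient is Q = [Sn²⁺]/[Ag⁺]^2 = 1 × 10^6.
At 25 °C, E = E° − (0.0592/n) log Q = 0.94 − (0.0592/2)(6.000) = 0.940 − 0.178 = 0.762 V.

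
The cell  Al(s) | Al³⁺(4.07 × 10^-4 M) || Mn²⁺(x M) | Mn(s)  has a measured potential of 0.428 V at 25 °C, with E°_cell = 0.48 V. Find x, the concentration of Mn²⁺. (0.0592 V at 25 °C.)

From the Nernst equation, log Q = n(E° − E)/0.0592 = 6(0.48 − 0.428)/0.0592 = 5.270, so Q = 1.86 × 10^5.
With Q = [Al³⁺]^2/[Mn²⁺]^3 and the known concentrations, [Mn²⁺]^3 in the denominator gives [Mn²⁺] = 9.6 × 10^-5 M.

9.6 × 10^-5 M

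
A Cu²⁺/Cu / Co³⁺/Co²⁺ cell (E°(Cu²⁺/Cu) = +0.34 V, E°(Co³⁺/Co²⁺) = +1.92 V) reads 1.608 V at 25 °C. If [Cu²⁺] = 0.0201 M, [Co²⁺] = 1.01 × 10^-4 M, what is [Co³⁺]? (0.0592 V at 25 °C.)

4.3 × 10^-5 M

From the Nernst equation, log Q = n(E° − E)/0.0592 = 2(1.58 − 1.608)/0.0592 = -0.946, so Q = 0.113.
With Q = [Cu²⁺]·[Co²⁺]^2/[Co³⁺]^2 and the known concentrations, [Co³⁺]^2 in the denominator gives [Co³⁺] = 4.3 × 10^-5 M.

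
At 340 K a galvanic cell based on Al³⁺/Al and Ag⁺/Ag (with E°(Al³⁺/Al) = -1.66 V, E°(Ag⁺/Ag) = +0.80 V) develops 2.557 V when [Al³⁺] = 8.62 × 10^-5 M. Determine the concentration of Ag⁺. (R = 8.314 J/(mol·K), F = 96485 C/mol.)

1.2 M

From the Nernst equation, ln Q = nF(E° − E)/RT = 3×96485×(2.46 − 2.557)/(8.314×340) = -9.933, so Q = 4.86 × 10^-5.
With Q = [Al³⁺]/[Ag⁺]^3 and the known concentrations, [Ag⁺]^3 in the denominator gives [Ag⁺] = 1.2 M.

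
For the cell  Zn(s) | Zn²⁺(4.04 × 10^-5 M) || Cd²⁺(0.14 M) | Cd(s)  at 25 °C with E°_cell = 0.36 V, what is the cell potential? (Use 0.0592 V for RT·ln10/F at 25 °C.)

Balancing electrons gives n = 2; the reaction quotient is Q = [Zn²⁺]/[Cd²⁺] = 2.89 × 10^-4.
At 25 °C, E = E° − (0.0592/n) log Q = 0.36 − (0.0592/2)(-3.540) = 0.360 + 0.105 = 0.465 V.

0.465 V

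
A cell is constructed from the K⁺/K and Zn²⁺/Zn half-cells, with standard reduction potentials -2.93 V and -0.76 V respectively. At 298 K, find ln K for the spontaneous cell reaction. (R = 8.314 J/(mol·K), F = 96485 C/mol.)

ln K = 169.0

E°_cell = -0.76 − (-2.93) = 2.17 V, with n = 2 electrons transferred.
At equilibrium E = 0, so the Nernst equation gives ln K = nFE°/RT = (2)(96485)(2.17)/((8.314)(298)) = 169.01.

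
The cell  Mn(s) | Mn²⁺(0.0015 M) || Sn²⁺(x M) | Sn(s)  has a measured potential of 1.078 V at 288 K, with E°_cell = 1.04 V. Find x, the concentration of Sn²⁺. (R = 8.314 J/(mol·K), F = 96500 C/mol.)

0.032 M

From the Nernst equation, ln Q = nF(E° − E)/RT = 2×96500×(1.04 − 1.078)/(8.314×288) = -3.063, so Q = 0.0468.
With Q = [Mn²⁺]/[Sn²⁺] and the known concentrations, [Sn²⁺] in the denominator gives [Sn²⁺] = 0.032 M.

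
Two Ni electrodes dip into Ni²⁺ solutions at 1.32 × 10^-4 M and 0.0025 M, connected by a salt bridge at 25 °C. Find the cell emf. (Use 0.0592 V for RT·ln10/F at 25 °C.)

Both half-cells are Ni²⁺/Ni, so E°_cell = 0. The concentrated side is the cathode; the cell reaction moves Ni²⁺ from high to low concentration with n = 2.
Q = [Ni²⁺]_dilute/[Ni²⁺]_conc = 1.32 × 10^-4/0.0025 = 0.0528.
E = 0 − (0.0592/2) log Q = −(0.0592/2)(-1.277) = 0.0378 V.

0.038 V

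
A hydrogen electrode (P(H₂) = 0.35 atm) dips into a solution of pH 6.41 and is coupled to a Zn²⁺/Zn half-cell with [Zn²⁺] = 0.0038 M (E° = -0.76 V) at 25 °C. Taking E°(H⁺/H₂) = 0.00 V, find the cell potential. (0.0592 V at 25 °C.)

0.47 V

The hydrogen couple is the cathode, so E°_cell = 0.76 V; n = 2.
[H⁺] = 10^(−6.41) = 3.9 × 10^-7 M, and Q = [Zn²⁺]·P(H₂) / [H⁺]^2 = 8.79 × 10^9.
E = E° − (0.0592/2) log Q = 0.76 − (0.0592/2)(9.944) = 0.466 V.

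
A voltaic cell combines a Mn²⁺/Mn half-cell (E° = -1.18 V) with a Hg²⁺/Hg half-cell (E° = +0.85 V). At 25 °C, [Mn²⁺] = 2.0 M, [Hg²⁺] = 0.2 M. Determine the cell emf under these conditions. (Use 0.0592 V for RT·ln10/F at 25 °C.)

The Hg²⁺/Hg couple has the higher reduction potential and acts as the cathode, so E°_cell = +0.85 − (-1.18) = 2.03 V.
Balancing electrons gives n = 2; the reaction quotient is Q = [Mn²⁺]/[Hg²⁺] = 10.0.
At 25 °C, E = E° − (0.0592/n) log Q = 2.03 − (0.0592/2)(1.000) = 2.030 − 0.030 = 2.000 V.

2.00 V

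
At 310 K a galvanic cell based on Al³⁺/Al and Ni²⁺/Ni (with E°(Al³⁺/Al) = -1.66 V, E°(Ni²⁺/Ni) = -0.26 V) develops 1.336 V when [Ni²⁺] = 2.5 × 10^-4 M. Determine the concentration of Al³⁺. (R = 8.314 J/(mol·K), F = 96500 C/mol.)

From the Nernst equation, ln Q = nF(E° − E)/RT = 6×96500×(1.40 − 1.336)/(8.314×310) = 14.378, so Q = 1.75 × 10^6.
With Q = [Al³⁺]^2/[Ni²⁺]^3 and the known concentrations, [Al³⁺]^2 in the numerator gives [Al³⁺] = 0.0052 M.

0.0052 M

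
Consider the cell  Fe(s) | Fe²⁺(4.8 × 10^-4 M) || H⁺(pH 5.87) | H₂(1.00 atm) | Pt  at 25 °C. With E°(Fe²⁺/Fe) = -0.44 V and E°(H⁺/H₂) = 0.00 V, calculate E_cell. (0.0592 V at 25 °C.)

0.19 V

The hydrogen couple is the cathode, so E°_cell = 0.44 V; n = 2.
[H⁺] = 10^(−5.87) = 1.3 × 10^-6 M, and Q = [Fe²⁺]·P(H₂) / [H⁺]^2 = 2.64 × 10^8.
E = E° − (0.0592/2) log Q = 0.44 − (0.0592/2)(8.421) = 0.191 V.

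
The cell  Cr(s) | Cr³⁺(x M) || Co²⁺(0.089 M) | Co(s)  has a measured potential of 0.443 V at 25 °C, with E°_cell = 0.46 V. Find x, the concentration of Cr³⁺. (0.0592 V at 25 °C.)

From the Nernst equation, log Q = n(E° − E)/0.0592 = 6(0.46 − 0.443)/0.0592 = 1.723, so Q = 52.8.
With Q = [Cr³⁺]^2/[Co²⁺]^3 and the known concentrations, [Cr³⁺]^2 in the numerator gives [Cr³⁺] = 0.19 M.

0.19 M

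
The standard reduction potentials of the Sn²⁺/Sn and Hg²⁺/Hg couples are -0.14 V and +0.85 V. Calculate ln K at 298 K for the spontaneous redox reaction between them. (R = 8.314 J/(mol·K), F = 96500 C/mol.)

ln K = 77.1

E°_cell = +0.85 − (-0.14) = 0.99 V, with n = 2 electrons transferred.
At equilibrium E = 0, so the Nernst equation gives ln K = nFE°/RT = (2)(96500)(0.99)/((8.314)(298)) = 77.12.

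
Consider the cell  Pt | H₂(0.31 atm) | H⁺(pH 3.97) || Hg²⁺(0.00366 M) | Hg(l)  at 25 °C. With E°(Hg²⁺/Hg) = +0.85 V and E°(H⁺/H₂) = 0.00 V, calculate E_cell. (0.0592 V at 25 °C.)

The Hg²⁺/Hg couple is the cathode, so E°_cell = 0.85 V; n = 2.
[H⁺] = 10^(−3.97) = 1.1 × 10^-4 M, and Q = [H⁺]^2 / ([Hg²⁺]·P(H₂)) = 1.01 × 10^-5.
E = E° − (0.0592/2) log Q = 0.85 − (0.0592/2)(-4.995) = 0.998 V.

1.00 V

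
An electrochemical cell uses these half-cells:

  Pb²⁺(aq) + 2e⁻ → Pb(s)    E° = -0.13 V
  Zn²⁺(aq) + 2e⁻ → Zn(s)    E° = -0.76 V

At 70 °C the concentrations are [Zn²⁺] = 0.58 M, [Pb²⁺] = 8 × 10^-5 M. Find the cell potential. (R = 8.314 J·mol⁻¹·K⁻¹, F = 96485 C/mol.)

0.499 V

The Pb²⁺/Pb couple has the higher reduction potential and acts as the cathode, so E°_cell = -0.13 − (-0.76) = 0.63 V.
Balancing electrons gives n = 2; the reaction quotient is Q = [Zn²⁺]/[Pb²⁺] = 7250.
E = E° − (RT/nF) ln Q = 0.63 − (8.314×343)/(2×96485) × (8.889) = 0.630 − 0.131 = 0.499 V.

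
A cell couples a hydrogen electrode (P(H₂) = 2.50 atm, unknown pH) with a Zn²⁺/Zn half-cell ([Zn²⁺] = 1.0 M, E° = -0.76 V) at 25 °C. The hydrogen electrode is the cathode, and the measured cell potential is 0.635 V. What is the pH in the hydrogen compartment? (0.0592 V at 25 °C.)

E°_cell = 0.76 V and n = 2.
log Q = n(E° − E)/0.0592 = 2×(0.76 − 0.635)/0.0592 = 4.223.
With Q = [Zn²⁺]·P(H₂) / [H⁺]^2, solving for [H⁺] gives log[H⁺] = -1.913, so pH = 1.91.

pH = 1.91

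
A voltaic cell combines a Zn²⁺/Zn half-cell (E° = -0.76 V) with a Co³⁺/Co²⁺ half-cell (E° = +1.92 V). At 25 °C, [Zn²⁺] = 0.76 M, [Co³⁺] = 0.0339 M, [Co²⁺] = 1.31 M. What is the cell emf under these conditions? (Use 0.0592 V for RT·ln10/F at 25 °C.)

The Co³⁺/Co²⁺ couple has the higher reduction potential and acts as the cathode, so E°_cell = +1.92 − (-0.76) = 2.68 V.
Balancing electrons gives n = 2; the reaction quotient is Q = [Zn²⁺]·[Co²⁺]^2/[Co³⁺]^2 = 1130.
At 25 °C, E = E° − (0.0592/n) log Q = 2.68 − (0.0592/2)(3.055) = 2.680 − 0.090 = 2.590 V.

2.59 V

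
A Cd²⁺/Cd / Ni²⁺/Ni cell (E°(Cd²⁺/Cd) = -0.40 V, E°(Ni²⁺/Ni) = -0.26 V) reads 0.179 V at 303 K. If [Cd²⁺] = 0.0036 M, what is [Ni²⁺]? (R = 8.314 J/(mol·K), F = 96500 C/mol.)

0.071 M

From the Nernst equation, ln Q = nF(E° − E)/RT = 2×96500×(0.14 − 0.179)/(8.314×303) = -2.988, so Q = 0.0504.
With Q = [Cd²⁺]/[Ni²⁺] and the known concentrations, [Ni²⁺] in the denominator gives [Ni²⁺] = 0.071 M.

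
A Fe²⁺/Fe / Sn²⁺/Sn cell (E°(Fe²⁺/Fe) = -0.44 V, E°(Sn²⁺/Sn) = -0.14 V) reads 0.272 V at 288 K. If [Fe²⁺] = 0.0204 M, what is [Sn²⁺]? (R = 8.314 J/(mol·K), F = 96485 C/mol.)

0.0021 M

From the Nernst equation, ln Q = nF(E° − E)/RT = 2×96485×(0.30 − 0.272)/(8.314×288) = 2.257, so Q = 9.55.
With Q = [Fe²⁺]/[Sn²⁺] and the known concentrations, [Sn²⁺] in the denominator gives [Sn²⁺] = 0.0021 M.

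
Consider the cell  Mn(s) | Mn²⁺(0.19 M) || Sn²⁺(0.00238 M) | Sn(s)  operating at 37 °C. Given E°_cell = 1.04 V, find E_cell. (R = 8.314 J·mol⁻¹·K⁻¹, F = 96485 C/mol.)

Balancing electrons gives n = 2; the reaction quotient is Q = [Mn²⁺]/[Sn²⁺] = 79.8.
E = E° − (RT/nF) ln Q = 1.04 − (8.314×310)/(2×96485) × (4.380) = 1.040 − 0.059 = 0.981 V.

0.981 V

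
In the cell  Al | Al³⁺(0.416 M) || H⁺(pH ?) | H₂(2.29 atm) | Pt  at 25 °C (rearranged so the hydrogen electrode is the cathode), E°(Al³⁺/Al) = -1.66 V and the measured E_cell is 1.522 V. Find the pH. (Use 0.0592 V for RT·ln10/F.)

E°_cell = 1.66 V and n = 6.
log Q = n(E° − E)/0.0592 = 6×(1.66 − 1.522)/0.0592 = 13.986.
With Q = [Al³⁺]^2·P(H₂)^3 / [H⁺]^6, solving for [H⁺] gives log[H⁺] = -2.278, so pH = 2.28.

pH = 2.28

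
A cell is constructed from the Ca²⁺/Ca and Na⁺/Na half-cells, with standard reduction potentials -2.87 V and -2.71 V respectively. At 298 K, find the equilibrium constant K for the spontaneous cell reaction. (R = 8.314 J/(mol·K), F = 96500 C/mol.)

E°_cell = -2.71 − (-2.87) = 0.16 V, with n = 2 electrons transferred.
At equilibrium E = 0, so the Nernst equation gives ln K = nFE°/RT = (2)(96500)(0.16)/((8.314)(298)) = 12.46.
K = e^12.46 = 2.6 × 10^5.

2.6 × 10^5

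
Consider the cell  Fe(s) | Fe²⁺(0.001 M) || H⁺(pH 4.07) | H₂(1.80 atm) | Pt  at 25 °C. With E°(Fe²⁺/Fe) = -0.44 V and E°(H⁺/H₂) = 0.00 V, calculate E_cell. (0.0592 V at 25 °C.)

The hydrogen couple is the cathode, so E°_cell = 0.44 V; n = 2.
[H⁺] = 10^(−4.07) = 8.5 × 10^-5 M, and Q = [Fe²⁺]·P(H₂) / [H⁺]^2 = 2.48 × 10^5.
E = E° − (0.0592/2) log Q = 0.44 − (0.0592/2)(5.395) = 0.280 V.

0.28 V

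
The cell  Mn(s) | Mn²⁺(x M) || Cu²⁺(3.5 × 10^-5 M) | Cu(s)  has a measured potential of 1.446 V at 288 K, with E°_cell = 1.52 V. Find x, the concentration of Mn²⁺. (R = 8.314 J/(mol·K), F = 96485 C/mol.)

From the Nernst equation, ln Q = nF(E° − E)/RT = 2×96485×(1.52 − 1.446)/(8.314×288) = 5.964, so Q = 389.
With Q = [Mn²⁺]/[Cu²⁺] and the known concentrations, [Mn²⁺] in the numerator gives [Mn²⁺] = 0.014 M.

0.014 M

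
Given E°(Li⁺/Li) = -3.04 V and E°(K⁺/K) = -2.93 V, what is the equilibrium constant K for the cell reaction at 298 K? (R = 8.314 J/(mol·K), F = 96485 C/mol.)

E°_cell = -2.93 − (-3.04) = 0.11 V, with n = 1 electron transferred.
At equilibrium E = 0, so the Nernst equation gives ln K = nFE°/RT = (1)(96485)(0.11)/((8.314)(298)) = 4.28.
K = e^4.28 = 73.

73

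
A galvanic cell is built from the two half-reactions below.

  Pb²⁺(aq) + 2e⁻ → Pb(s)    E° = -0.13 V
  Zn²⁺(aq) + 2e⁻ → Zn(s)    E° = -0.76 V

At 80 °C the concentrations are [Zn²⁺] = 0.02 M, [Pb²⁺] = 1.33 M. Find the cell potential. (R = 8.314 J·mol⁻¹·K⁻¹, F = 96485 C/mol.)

0.694 V

The Pb²⁺/Pb couple has the higher reduction potential and acts as the cathode, so E°_cell = -0.13 − (-0.76) = 0.63 V.
Balancing electrons gives n = 2; the reaction quotient is Q = [Zn²⁺]/[Pb²⁺] = 0.0150.
E = E° − (RT/nF) ln Q = 0.63 − (8.314×353)/(2×96485) × (-4.197) = 0.630 + 0.064 = 0.694 V.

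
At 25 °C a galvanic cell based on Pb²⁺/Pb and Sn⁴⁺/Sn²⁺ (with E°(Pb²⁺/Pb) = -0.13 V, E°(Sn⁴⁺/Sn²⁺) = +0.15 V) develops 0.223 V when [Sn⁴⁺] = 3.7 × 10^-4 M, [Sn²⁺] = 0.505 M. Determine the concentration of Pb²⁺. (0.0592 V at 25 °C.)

0.062 M

From the Nernst equation, log Q = n(E° − E)/0.0592 = 2(0.28 − 0.223)/0.0592 = 1.926, so Q = 84.3.
With Q = [Pb²⁺]·[Sn²⁺]/[Sn⁴⁺] and the known concentrations, [Pb²⁺] in the numerator gives [Pb²⁺] = 0.062 M.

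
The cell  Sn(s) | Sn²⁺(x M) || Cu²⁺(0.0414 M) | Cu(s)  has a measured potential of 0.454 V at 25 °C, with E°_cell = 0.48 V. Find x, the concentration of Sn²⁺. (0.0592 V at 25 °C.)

From the Nernst equation, log Q = n(E° − E)/0.0592 = 2(0.48 − 0.454)/0.0592 = 0.878, so Q = 7.56.
With Q = [Sn²⁺]/[Cu²⁺] and the known concentrations, [Sn²⁺] in the numerator gives [Sn²⁺] = 0.31 M.

0.31 M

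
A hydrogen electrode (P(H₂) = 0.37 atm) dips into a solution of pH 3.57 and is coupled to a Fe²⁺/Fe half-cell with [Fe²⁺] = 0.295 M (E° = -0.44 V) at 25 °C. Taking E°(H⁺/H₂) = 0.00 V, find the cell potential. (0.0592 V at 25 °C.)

0.26 V

The hydrogen couple is the cathode, so E°_cell = 0.44 V; n = 2.
[H⁺] = 10^(−3.57) = 2.7 × 10^-4 M, and Q = [Fe²⁺]·P(H₂) / [H⁺]^2 = 1.51 × 10^6.
E = E° − (0.0592/2) log Q = 0.44 − (0.0592/2)(6.178) = 0.257 V.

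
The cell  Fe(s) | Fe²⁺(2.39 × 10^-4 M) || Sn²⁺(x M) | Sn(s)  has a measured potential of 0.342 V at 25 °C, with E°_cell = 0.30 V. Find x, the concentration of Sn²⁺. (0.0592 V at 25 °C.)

0.0063 M

From the Nernst equation, log Q = n(E° − E)/0.0592 = 2(0.30 − 0.342)/0.0592 = -1.419, so Q = 0.0381.
With Q = [Fe²⁺]/[Sn²⁺] and the known concentrations, [Sn²⁺] in the denominator gives [Sn²⁺] = 0.0063 M.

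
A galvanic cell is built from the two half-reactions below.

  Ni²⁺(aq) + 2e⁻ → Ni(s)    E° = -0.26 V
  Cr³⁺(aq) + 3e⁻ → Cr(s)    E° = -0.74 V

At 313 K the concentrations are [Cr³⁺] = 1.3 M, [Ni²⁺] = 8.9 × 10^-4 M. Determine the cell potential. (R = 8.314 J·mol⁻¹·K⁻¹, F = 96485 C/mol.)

The Ni²⁺/Ni couple has the higher reduction potential and acts as the cathode, so E°_cell = -0.26 − (-0.74) = 0.48 V.
Balancing electrons gives n = 6; the reaction quotient is Q = [Cr³⁺]^2/[Ni²⁺]^3 = 2.4 × 10^9.
E = E° − (RT/nF) ln Q = 0.48 − (8.314×313)/(6×96485) × (21.598) = 0.480 − 0.097 = 0.383 V.

0.383 V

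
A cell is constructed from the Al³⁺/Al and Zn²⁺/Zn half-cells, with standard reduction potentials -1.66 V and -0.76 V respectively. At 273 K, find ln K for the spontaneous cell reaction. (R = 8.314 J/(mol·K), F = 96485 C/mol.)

ln K = 229.6

E°_cell = -0.76 − (-1.66) = 0.90 V, with n = 6 electrons transferred.
At equilibrium E = 0, so the Nernst equation gives ln K = nFE°/RT = (6)(96485)(0.90)/((8.314)(273)) = 229.55.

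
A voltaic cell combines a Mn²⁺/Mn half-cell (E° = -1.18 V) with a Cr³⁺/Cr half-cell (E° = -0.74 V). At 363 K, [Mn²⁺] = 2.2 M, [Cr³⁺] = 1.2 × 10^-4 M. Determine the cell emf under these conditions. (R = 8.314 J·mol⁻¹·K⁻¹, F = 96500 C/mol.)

0.334 V

The Cr³⁺/Cr couple has the higher reduction potential and acts as the cathode, so E°_cell = -0.74 − (-1.18) = 0.44 V.
Balancing electrons gives n = 6; the reaction quotient is Q = [Mn²⁺]^3/[Cr³⁺]^2 = 7.39 × 10^8.
E = E° − (RT/nF) ln Q = 0.44 − (8.314×363)/(6×96500) × (20.421) = 0.440 − 0.106 = 0.334 V.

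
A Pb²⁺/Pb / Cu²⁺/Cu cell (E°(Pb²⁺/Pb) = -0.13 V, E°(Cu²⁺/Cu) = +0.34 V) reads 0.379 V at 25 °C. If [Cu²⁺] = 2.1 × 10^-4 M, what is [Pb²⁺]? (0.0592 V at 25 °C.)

0.25 M

From the Nernst equation, log Q = n(E° − E)/0.0592 = 2(0.47 − 0.379)/0.0592 = 3.074, so Q = 1190.
With Q = [Pb²⁺]/[Cu²⁺] and the known concentrations, [Pb²⁺] in the numerator gives [Pb²⁺] = 0.25 M.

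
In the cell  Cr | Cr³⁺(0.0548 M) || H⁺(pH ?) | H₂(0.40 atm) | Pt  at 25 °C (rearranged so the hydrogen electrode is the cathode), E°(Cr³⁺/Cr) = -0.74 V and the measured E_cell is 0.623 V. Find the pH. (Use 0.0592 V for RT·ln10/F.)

E°_cell = 0.74 V and n = 6.
log Q = n(E° − E)/0.0592 = 6×(0.74 − 0.623)/0.0592 = 11.858.
With Q = [Cr³⁺]^2·P(H₂)^3 / [H⁺]^6, solving for [H⁺] gives log[H⁺] = -2.596, so pH = 2.60.

pH = 2.60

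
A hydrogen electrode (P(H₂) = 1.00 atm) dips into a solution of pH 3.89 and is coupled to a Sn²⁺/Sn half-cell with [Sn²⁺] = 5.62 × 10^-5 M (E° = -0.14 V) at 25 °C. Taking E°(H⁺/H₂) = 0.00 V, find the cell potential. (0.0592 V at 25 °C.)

The hydrogen couple is the cathode, so E°_cell = 0.14 V; n = 2.
[H⁺] = 10^(−3.89) = 1.3 × 10^-4 M, and Q = [Sn²⁺]·P(H₂) / [H⁺]^2 = 3390.
E = E° − (0.0592/2) log Q = 0.14 − (0.0592/2)(3.530) = 0.036 V.

0.036 V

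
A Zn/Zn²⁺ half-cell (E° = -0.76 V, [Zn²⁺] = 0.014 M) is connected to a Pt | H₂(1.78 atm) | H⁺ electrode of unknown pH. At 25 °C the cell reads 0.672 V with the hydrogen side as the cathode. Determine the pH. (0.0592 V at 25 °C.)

pH = 2.29

E°_cell = 0.76 V and n = 2.
log Q = n(E° − E)/0.0592 = 2×(0.76 − 0.672)/0.0592 = 2.973.
With Q = [Zn²⁺]·P(H₂) / [H⁺]^2, solving for [H⁺] gives log[H⁺] = -2.288, so pH = 2.29.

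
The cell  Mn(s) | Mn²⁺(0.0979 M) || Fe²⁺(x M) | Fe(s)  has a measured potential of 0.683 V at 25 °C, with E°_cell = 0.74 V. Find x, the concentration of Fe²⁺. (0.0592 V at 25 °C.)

0.0012 M

From the Nernst equation, log Q = n(E° − E)/0.0592 = 2(0.74 − 0.683)/0.0592 = 1.926, so Q = 84.3.
With Q = [Mn²⁺]/[Fe²⁺] and the known concentrations, [Fe²⁺] in the denominator gives [Fe²⁺] = 0.0012 M.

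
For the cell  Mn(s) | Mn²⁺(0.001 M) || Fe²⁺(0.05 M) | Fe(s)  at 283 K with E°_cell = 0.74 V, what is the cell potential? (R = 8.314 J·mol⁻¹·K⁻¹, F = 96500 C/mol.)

0.788 V

Balancing electrons gives n = 2; the reaction quotient is Q = [Mn²⁺]/[Fe²⁺] = 0.0200.
E = E° − (RT/nF) ln Q = 0.74 − (8.314×283)/(2×96500) × (-3.912) = 0.740 + 0.048 = 0.788 V.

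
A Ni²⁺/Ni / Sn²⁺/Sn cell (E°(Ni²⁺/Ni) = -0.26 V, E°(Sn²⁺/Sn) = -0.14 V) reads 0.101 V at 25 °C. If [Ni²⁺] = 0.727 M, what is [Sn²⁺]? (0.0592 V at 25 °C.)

0.17 M

From the Nernst equation, log Q = n(E° − E)/0.0592 = 2(0.12 − 0.101)/0.0592 = 0.642, so Q = 4.38.
With Q = [Ni²⁺]/[Sn²⁺] and the known concentrations, [Sn²⁺] in the denominator gives [Sn²⁺] = 0.17 M.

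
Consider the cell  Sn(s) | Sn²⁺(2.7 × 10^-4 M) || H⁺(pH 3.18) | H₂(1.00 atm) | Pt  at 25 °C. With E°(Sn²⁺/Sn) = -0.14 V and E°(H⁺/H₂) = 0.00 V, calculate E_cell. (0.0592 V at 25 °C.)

0.057 V

The hydrogen couple is the cathode, so E°_cell = 0.14 V; n = 2.
[H⁺] = 10^(−3.18) = 6.6 × 10^-4 M, and Q = [Sn²⁺]·P(H₂) / [H⁺]^2 = 619.
E = E° − (0.0592/2) log Q = 0.14 − (0.0592/2)(2.791) = 0.057 V.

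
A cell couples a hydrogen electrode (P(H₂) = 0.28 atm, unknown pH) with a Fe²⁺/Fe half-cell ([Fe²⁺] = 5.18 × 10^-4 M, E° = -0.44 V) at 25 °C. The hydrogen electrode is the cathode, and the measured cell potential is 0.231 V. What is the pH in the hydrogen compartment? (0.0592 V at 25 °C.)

pH = 5.45

E°_cell = 0.44 V and n = 2.
log Q = n(E° − E)/0.0592 = 2×(0.44 − 0.231)/0.0592 = 7.061.
With Q = [Fe²⁺]·P(H₂) / [H⁺]^2, solving for [H⁺] gives log[H⁺] = -5.450, so pH = 5.45.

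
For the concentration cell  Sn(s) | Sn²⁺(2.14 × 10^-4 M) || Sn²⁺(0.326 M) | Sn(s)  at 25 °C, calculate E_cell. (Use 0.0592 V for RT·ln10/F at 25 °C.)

Both half-cells are Sn²⁺/Sn, so E°_cell = 0. The concentrated side is the cathode; the cell reaction moves Sn²⁺ from high to low concentration with n = 2.
Q = [Sn²⁺]_dilute/[Sn²⁺]_conc = 2.14 × 10^-4/0.326 = 6.56 × 10^-4.
E = 0 − (0.0592/2) log Q = −(0.0592/2)(-3.183) = 0.0942 V.

0.094 V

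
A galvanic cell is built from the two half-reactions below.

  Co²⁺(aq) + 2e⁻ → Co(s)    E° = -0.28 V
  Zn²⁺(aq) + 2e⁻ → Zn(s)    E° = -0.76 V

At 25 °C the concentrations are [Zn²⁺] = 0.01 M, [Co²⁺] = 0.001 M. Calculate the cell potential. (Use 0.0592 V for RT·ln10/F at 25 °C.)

The Co²⁺/Co couple has the higher reduction potential and acts as the cathode, so E°_cell = -0.28 − (-0.76) = 0.48 V.
Balancing electrons gives n = 2; the reaction quotient is Q = [Zn²⁺]/[Co²⁺] = 10.0.
At 25 °C, E = E° − (0.0592/n) log Q = 0.48 − (0.0592/2)(1.000) = 0.480 − 0.030 = 0.450 V.

0.450 V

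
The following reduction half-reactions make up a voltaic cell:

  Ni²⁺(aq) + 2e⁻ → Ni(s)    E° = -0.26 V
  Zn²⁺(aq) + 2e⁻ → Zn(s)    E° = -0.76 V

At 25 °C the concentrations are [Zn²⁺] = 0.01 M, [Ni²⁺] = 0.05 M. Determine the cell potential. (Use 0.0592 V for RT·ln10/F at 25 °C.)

0.521 V

The Ni²⁺/Ni couple has the higher reduction potential and acts as the cathode, so E°_cell = -0.26 − (-0.76) = 0.50 V.
Balancing electrons gives n = 2; the reaction quotient is Q = [Zn²⁺]/[Ni²⁺] = 0.200.
At 25 °C, E = E° − (0.0592/n) log Q = 0.50 − (0.0592/2)(-0.699) = 0.500 + 0.021 = 0.521 V.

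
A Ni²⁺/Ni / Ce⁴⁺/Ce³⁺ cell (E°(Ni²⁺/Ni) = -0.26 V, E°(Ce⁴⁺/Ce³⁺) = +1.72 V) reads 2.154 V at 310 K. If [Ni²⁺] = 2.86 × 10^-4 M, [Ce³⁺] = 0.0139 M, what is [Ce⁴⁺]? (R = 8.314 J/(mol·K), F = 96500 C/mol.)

From the Nernst equation, ln Q = nF(E° − E)/RT = 2×96500×(1.98 − 2.154)/(8.314×310) = -13.030, so Q = 2.19 × 10^-6.
With Q = [Ni²⁺]·[Ce³⁺]^2/[Ce⁴⁺]^2 and the known concentrations, [Ce⁴⁺]^2 in the denominator gives [Ce⁴⁺] = 0.16 M.

0.16 M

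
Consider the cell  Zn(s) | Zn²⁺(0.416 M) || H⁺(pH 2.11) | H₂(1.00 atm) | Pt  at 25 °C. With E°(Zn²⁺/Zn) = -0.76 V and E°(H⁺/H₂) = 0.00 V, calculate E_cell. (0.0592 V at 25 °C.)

0.65 V

The hydrogen couple is the cathode, so E°_cell = 0.76 V; n = 2.
[H⁺] = 10^(−2.11) = 0.0078 M, and Q = [Zn²⁺]·P(H₂) / [H⁺]^2 = 6900.
E = E° − (0.0592/2) log Q = 0.76 − (0.0592/2)(3.839) = 0.646 V.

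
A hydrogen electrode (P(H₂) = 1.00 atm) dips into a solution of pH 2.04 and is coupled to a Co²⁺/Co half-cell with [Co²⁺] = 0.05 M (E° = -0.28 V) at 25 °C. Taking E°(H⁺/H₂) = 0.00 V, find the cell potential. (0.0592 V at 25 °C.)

The hydrogen couple is the cathode, so E°_cell = 0.28 V; n = 2.
[H⁺] = 10^(−2.04) = 0.0091 M, and Q = [Co²⁺]·P(H₂) / [H⁺]^2 = 601.
E = E° − (0.0592/2) log Q = 0.28 − (0.0592/2)(2.779) = 0.198 V.

0.20 V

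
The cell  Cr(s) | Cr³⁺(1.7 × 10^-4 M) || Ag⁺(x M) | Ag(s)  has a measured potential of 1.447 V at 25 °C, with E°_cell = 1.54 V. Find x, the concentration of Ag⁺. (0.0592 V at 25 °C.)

0.0015 M

From the Nernst equation, log Q = n(E° − E)/0.0592 = 3(1.54 − 1.447)/0.0592 = 4.713, so Q = 5.16 × 10^4.
With Q = [Cr³⁺]/[Ag⁺]^3 and the known concentrations, [Ag⁺]^3 in the denominator gives [Ag⁺] = 0.0015 M.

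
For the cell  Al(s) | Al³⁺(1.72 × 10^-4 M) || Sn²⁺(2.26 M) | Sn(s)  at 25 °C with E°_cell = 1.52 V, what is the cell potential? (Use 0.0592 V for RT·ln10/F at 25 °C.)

1.60 V

Balancing electrons gives n = 6; the reaction quotient is Q = [Al³⁺]^2/[Sn²⁺]^3 = 2.56 × 10^-9.
At 25 °C, E = E° − (0.0592/n) log Q = 1.52 − (0.0592/6)(-8.591) = 1.520 + 0.085 = 1.605 V.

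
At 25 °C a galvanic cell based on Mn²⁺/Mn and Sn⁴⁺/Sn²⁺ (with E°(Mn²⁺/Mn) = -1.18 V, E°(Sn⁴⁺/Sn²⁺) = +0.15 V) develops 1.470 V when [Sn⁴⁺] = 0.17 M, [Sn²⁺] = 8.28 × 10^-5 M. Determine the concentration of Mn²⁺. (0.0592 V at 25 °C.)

From the Nernst equation, log Q = n(E° − E)/0.0592 = 2(1.33 − 1.470)/0.0592 = -4.730, so Q = 1.86 × 10^-5.
With Q = [Mn²⁺]·[Sn²⁺]/[Sn⁴⁺] and the known concentrations, [Mn²⁺] in the numerator gives [Mn²⁺] = 0.038 M.

0.038 M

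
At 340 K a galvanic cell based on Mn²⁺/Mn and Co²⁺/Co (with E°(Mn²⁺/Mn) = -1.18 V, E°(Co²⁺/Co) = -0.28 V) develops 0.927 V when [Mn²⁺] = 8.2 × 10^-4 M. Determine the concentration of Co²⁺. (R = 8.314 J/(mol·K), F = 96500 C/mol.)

0.0052 M

From the Nernst equation, ln Q = nF(E° − E)/RT = 2×96500×(0.90 − 0.927)/(8.314×340) = -1.843, so Q = 0.158.
With Q = [Mn²⁺]/[Co²⁺] and the known concentrations, [Co²⁺] in the denominator gives [Co²⁺] = 0.0052 M.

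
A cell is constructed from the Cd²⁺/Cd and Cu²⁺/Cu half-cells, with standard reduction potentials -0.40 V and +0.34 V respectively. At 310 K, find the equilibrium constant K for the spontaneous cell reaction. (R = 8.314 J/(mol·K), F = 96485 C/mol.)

1.2 × 10^24

E°_cell = +0.34 − (-0.40) = 0.74 V, with n = 2 electrons transferred.
At equilibrium E = 0, so the Nernst equation gives ln K = nFE°/RT = (2)(96485)(0.74)/((8.314)(310)) = 55.41.
K = e^55.41 = 1.2 × 10^24.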